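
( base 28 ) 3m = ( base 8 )152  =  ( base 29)3J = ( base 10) 106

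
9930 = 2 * 4965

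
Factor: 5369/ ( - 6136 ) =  - 7/8 =- 2^ (-3 )*7^1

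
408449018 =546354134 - 137905116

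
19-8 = 11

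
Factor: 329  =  7^1*47^1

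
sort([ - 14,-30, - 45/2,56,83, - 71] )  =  [ - 71,  -  30,-45/2, - 14,56, 83 ]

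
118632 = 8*14829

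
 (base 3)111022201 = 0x25f0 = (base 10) 9712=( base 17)1GA5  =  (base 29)BFQ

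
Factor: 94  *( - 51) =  - 2^1 * 3^1*17^1*47^1 =- 4794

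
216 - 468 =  - 252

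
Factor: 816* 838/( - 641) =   -  683808/641 = -  2^5 * 3^1*17^1 * 419^1*641^( - 1 ) 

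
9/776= 9/776 = 0.01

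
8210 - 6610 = 1600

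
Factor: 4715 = 5^1* 23^1 * 41^1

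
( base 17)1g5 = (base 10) 566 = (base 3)202222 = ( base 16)236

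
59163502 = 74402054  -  15238552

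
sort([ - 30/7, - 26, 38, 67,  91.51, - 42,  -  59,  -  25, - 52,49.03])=[-59, - 52, - 42,-26, - 25 , - 30/7,38, 49.03, 67,91.51]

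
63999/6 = 21333/2 = 10666.50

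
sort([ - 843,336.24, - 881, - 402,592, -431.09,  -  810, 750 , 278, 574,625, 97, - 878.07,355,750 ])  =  [ - 881,-878.07,-843,  -  810, - 431.09, - 402,  97 , 278 , 336.24,355,574,  592,625 , 750,750 ]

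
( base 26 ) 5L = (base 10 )151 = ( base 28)5b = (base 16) 97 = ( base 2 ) 10010111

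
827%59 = 1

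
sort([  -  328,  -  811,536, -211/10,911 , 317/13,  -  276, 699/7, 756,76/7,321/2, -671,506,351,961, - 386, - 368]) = [  -  811, - 671, - 386,  -  368,-328, - 276, - 211/10,76/7, 317/13,699/7,321/2, 351,506,536, 756,911, 961 ] 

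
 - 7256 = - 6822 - 434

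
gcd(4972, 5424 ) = 452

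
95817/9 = 10646 + 1/3 = 10646.33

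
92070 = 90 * 1023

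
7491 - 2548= 4943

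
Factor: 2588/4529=4/7 = 2^2*7^( - 1) 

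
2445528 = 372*6574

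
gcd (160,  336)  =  16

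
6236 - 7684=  - 1448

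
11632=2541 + 9091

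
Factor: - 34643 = -7^3*101^1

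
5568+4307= 9875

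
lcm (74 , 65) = 4810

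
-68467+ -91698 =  - 160165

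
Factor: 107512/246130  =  356/815=2^2*5^( - 1 )*89^1*163^( - 1) 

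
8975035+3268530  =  12243565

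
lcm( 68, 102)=204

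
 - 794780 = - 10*79478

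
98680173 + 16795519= 115475692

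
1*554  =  554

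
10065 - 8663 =1402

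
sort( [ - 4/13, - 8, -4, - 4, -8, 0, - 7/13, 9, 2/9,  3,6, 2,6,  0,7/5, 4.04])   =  [ - 8, - 8,-4, - 4, - 7/13, - 4/13, 0, 0, 2/9, 7/5, 2,3, 4.04, 6, 6, 9] 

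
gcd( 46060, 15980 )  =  940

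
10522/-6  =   - 5261/3 = -  1753.67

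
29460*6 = 176760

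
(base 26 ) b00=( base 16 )1D0C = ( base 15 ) 230b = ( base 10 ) 7436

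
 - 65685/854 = -77 + 73/854 = - 76.91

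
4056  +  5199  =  9255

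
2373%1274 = 1099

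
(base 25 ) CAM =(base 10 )7772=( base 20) j8c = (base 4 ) 1321130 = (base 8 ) 17134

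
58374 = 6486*9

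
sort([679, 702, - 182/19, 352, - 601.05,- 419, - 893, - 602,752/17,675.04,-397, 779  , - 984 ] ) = [-984, - 893, - 602, - 601.05,-419, - 397, - 182/19 , 752/17, 352,675.04,679, 702, 779 ] 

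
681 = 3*227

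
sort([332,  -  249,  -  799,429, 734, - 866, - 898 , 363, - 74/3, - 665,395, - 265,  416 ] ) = [ - 898 , - 866,-799, - 665, - 265,-249,-74/3,  332,363,395,416 , 429,734 ] 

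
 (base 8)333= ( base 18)C3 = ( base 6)1003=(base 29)7G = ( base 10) 219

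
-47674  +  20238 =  - 27436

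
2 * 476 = 952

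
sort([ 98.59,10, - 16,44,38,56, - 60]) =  [ - 60, - 16,10,38,44,56,98.59] 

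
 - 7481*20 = -149620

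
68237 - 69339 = - 1102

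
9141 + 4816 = 13957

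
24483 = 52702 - 28219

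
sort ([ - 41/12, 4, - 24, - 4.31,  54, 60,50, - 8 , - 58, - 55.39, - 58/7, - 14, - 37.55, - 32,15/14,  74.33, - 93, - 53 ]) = [  -  93,- 58, - 55.39, - 53, - 37.55, - 32,- 24 , - 14, - 58/7, - 8,-4.31, - 41/12,  15/14,4,50, 54, 60 , 74.33]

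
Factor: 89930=2^1*5^1*17^1*23^2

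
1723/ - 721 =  - 1723/721  =  - 2.39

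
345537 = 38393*9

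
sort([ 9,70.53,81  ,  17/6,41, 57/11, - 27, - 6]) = [- 27, - 6, 17/6,57/11, 9,41, 70.53 , 81]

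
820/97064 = 205/24266 = 0.01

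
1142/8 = 571/4 = 142.75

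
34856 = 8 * 4357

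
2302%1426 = 876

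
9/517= 9/517= 0.02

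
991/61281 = 991/61281  =  0.02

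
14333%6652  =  1029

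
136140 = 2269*60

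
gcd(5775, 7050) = 75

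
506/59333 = 506/59333=0.01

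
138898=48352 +90546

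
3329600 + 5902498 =9232098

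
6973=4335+2638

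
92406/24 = 15401/4= 3850.25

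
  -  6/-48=1/8=0.12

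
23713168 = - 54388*( - 436)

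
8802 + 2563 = 11365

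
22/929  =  22/929=0.02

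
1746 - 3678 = -1932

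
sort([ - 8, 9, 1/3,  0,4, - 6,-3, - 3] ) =[ - 8, - 6, - 3, - 3,  0,  1/3 , 4,9]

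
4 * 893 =3572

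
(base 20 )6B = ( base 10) 131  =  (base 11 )10A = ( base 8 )203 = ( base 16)83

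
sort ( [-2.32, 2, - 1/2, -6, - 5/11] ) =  [ - 6, - 2.32, - 1/2 , - 5/11, 2 ]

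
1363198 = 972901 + 390297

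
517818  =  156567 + 361251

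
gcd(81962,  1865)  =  1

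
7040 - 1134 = 5906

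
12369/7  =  1767  =  1767.00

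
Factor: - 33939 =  - 3^4*419^1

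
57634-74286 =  - 16652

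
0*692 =0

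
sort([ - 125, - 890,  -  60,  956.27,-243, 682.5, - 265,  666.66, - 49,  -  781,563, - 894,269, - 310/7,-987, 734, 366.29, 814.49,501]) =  [ - 987, - 894, - 890, - 781, - 265,-243, - 125, - 60,-49, - 310/7, 269,  366.29, 501 , 563, 666.66,  682.5,734, 814.49,956.27]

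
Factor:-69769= - 7^1 *9967^1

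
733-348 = 385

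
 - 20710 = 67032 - 87742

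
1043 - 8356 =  - 7313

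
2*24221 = 48442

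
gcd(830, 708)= 2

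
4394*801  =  3519594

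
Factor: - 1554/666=- 3^( - 1)*7^1 = - 7/3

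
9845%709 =628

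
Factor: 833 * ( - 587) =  - 488971 = - 7^2 * 17^1 * 587^1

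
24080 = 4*6020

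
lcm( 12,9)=36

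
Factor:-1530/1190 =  - 3^2 * 7^(-1)= - 9/7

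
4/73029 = 4/73029=0.00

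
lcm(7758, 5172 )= 15516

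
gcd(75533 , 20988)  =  1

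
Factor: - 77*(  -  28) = 2156 = 2^2 * 7^2*11^1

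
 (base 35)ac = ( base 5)2422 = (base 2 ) 101101010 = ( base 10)362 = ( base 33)aw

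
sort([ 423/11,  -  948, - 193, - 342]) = [ - 948, - 342, - 193,423/11 ]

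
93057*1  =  93057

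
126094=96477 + 29617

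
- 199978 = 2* ( - 99989)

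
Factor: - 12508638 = - 2^1* 3^1*71^1*29363^1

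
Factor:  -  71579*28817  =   - 2062692043 = -31^1*2309^1* 28817^1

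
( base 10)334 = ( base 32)ae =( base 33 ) a4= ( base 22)f4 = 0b101001110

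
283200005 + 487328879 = 770528884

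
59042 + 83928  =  142970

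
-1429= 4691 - 6120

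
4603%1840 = 923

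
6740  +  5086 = 11826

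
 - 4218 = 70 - 4288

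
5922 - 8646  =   - 2724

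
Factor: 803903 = 521^1*1543^1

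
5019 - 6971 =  - 1952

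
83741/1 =83741 = 83741.00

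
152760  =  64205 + 88555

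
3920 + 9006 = 12926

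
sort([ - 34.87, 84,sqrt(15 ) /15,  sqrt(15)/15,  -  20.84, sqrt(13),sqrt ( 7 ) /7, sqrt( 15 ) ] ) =[  -  34.87,  -  20.84, sqrt( 15 )/15,sqrt(15 )/15,sqrt(7)/7,sqrt( 13),sqrt(15),84]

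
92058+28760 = 120818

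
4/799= 4/799 = 0.01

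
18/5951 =18/5951 = 0.00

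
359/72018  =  359/72018 = 0.00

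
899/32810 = 899/32810 = 0.03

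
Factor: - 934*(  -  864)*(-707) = -2^6*3^3*7^1*101^1 * 467^1 = -570532032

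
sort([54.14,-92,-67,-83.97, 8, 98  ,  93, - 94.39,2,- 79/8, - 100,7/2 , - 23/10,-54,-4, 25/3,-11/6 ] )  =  [  -  100,-94.39, - 92,-83.97, - 67,  -  54,  -  79/8,-4, - 23/10,  -  11/6,2, 7/2,8,25/3, 54.14, 93,98 ] 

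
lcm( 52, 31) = 1612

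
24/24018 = 4/4003= 0.00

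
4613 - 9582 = - 4969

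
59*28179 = 1662561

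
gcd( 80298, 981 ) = 9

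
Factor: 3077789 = 11^1*13^1 * 21523^1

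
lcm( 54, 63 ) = 378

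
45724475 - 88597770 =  - 42873295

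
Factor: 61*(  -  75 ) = -3^1*5^2*61^1 = -4575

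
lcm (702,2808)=2808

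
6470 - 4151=2319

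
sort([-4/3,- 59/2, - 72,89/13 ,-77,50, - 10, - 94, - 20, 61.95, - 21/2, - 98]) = [- 98,-94, -77, - 72, - 59/2, - 20, - 21/2, - 10, - 4/3, 89/13, 50,  61.95 ]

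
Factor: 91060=2^2*5^1 *29^1  *  157^1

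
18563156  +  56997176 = 75560332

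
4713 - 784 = 3929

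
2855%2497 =358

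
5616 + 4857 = 10473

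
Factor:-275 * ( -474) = 2^1 * 3^1 * 5^2*11^1* 79^1 = 130350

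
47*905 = 42535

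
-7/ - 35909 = 7/35909 = 0.00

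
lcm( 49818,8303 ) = 49818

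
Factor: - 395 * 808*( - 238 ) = 2^4  *  5^1 * 7^1*17^1*79^1 *101^1 = 75960080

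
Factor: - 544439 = -7^2*41^1*271^1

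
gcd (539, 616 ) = 77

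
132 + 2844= 2976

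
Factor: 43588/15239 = 2^2*7^( - 2)*17^1*311^( - 1 )*641^1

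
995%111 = 107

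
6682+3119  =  9801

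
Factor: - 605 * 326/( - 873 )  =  2^1*3^(  -  2)*5^1*11^2*97^( - 1 )*163^1 = 197230/873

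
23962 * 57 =1365834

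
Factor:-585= - 3^2*5^1*13^1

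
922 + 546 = 1468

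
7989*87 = 695043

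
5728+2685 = 8413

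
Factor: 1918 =2^1*7^1*137^1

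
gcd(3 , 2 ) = 1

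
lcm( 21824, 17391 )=1113024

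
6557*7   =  45899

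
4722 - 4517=205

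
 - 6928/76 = - 1732/19= - 91.16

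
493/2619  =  493/2619 = 0.19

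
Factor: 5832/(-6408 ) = - 81/89 = -3^4 * 89^ ( - 1)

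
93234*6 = 559404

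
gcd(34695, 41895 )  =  45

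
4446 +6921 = 11367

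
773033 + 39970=813003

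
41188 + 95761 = 136949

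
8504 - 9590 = - 1086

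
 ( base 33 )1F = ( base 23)22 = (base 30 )1I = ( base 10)48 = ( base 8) 60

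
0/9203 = 0=   0.00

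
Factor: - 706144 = -2^5*22067^1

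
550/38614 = 275/19307 = 0.01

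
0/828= 0 = 0.00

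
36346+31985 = 68331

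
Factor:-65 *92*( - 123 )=2^2*3^1*5^1* 13^1*23^1*41^1 = 735540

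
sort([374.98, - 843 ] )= [ - 843,374.98]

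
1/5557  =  1/5557 = 0.00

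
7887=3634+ 4253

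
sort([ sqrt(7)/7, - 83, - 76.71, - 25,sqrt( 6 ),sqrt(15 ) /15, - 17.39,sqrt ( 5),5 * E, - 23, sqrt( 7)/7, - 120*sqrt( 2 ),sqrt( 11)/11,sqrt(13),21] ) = [-120*sqrt( 2), - 83, - 76.71, -25, - 23, - 17.39,sqrt( 15 )/15,sqrt( 11)/11,sqrt( 7)/7,sqrt(7)/7, sqrt( 5 ),sqrt(6 ),sqrt( 13 ),5*E,21 ]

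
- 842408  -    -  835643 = -6765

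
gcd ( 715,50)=5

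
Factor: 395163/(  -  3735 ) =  -529/5=   - 5^( -1 )*23^2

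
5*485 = 2425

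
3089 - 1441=1648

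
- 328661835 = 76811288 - 405473123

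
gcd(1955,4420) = 85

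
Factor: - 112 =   -  2^4 * 7^1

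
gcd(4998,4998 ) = 4998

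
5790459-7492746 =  - 1702287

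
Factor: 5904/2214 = 2^3*3^( - 1 ) = 8/3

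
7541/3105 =2+1331/3105 = 2.43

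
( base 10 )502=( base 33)F7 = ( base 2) 111110110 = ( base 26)j8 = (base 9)617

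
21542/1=21542 = 21542.00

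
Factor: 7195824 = 2^4*3^3*16657^1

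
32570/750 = 3257/75 = 43.43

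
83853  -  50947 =32906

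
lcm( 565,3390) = 3390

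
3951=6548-2597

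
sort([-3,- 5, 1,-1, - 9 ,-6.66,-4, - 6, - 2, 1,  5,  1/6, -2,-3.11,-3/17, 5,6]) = [  -  9,-6.66, - 6,-5, - 4, - 3.11 , - 3,- 2,-2 , - 1 ,-3/17, 1/6, 1,1,5, 5, 6 ]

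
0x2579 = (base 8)22571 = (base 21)10fh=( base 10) 9593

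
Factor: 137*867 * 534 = 2^1*3^2*17^2 * 89^1*137^1 = 63427986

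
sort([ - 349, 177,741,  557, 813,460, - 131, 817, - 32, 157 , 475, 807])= [ - 349, - 131, - 32, 157, 177,  460, 475,557, 741,807, 813, 817 ] 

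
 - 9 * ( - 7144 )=64296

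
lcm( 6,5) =30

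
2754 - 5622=-2868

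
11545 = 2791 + 8754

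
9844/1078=4922/539 =9.13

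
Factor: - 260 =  - 2^2*5^1 * 13^1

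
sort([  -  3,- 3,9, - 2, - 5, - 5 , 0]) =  [-5,-5,- 3,  -  3 , - 2,0,9]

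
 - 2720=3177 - 5897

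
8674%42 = 22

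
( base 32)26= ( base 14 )50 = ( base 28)2e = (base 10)70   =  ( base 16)46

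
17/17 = 1 = 1.00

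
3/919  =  3/919 = 0.00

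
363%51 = 6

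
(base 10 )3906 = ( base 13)1A16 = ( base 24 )6ii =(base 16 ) f42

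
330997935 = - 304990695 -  -635988630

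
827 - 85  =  742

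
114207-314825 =-200618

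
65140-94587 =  - 29447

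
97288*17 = 1653896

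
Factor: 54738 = 2^1 *3^2*3041^1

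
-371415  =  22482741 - 22854156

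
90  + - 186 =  - 96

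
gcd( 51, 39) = 3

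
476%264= 212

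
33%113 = 33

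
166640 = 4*41660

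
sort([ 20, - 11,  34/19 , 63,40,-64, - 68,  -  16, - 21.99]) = [ - 68, - 64 ,-21.99, - 16, - 11,34/19,20, 40 , 63 ]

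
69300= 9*7700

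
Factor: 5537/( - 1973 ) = - 7^2*113^1*1973^( - 1)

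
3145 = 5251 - 2106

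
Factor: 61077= 3^1*20359^1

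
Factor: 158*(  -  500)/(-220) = 3950/11 = 2^1*5^2 * 11^( - 1)*79^1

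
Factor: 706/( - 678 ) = - 353/339 = - 3^(  -  1)*113^( - 1)*353^1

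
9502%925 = 252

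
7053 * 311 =2193483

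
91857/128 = 91857/128 =717.63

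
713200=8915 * 80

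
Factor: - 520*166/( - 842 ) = 2^3*5^1*13^1*83^1*421^( - 1) = 43160/421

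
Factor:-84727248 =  - 2^4*3^1*157^1*11243^1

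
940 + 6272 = 7212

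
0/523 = 0 = 0.00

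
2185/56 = 39 + 1/56=39.02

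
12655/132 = 95 + 115/132 = 95.87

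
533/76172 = 533/76172 = 0.01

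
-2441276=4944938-7386214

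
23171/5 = 4634 + 1/5 = 4634.20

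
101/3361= 101/3361 =0.03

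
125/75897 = 125/75897 = 0.00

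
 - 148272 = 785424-933696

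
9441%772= 177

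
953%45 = 8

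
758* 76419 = 57925602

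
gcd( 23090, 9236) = 4618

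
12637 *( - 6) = - 75822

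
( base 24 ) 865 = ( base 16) 1295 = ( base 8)11225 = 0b1001010010101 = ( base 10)4757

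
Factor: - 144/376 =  - 18/47 = - 2^1*3^2*47^(-1)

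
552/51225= 184/17075  =  0.01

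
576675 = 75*7689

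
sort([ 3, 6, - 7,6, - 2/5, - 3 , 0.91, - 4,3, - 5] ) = [ - 7, - 5,- 4,-3, - 2/5,0.91, 3, 3, 6,6 ]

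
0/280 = 0 = 0.00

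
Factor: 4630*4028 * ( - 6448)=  - 2^7 * 5^1 * 13^1 * 19^1*31^1*53^1  *463^1 = - 120252878720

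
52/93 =52/93 = 0.56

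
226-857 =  - 631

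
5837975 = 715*8165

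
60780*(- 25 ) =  - 1519500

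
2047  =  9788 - 7741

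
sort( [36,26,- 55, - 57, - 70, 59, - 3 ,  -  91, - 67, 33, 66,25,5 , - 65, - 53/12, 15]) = [ - 91, - 70, - 67, - 65, - 57, - 55 , - 53/12,- 3, 5, 15, 25, 26, 33, 36, 59, 66 ] 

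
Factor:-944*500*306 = -2^7*3^2*5^3 * 17^1 * 59^1  =  -144432000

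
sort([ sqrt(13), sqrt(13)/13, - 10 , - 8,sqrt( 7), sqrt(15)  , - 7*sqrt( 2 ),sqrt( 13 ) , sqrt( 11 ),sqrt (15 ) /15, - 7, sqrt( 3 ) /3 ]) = [-10, - 7 * sqrt( 2), - 8 , - 7, sqrt(15)/15,sqrt( 13)/13, sqrt( 3)/3, sqrt( 7 ), sqrt( 11), sqrt( 13),sqrt( 13), sqrt( 15 ) ]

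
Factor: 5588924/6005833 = 2^2*11^1*37^1*257^( - 1)*3433^1*23369^ ( - 1)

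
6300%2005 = 285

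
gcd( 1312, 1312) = 1312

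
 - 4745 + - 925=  - 5670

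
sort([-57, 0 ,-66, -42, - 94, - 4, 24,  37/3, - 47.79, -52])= [ - 94,  -  66,-57, - 52, - 47.79, - 42,-4, 0, 37/3, 24] 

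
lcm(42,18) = 126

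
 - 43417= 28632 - 72049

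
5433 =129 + 5304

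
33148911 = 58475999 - 25327088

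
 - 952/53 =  - 952/53= - 17.96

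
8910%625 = 160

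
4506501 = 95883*47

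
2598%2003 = 595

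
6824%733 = 227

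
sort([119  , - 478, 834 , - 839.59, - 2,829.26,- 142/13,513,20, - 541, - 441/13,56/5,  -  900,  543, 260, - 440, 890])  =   [  -  900, - 839.59,-541, - 478, - 440,  -  441/13, - 142/13 , - 2,56/5, 20 , 119, 260,513,543, 829.26, 834, 890 ] 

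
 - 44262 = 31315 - 75577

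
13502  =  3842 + 9660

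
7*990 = 6930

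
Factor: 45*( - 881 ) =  - 39645 = - 3^2*5^1*881^1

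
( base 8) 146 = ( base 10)102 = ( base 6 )250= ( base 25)42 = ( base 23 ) 4A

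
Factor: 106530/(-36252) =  - 335/114 = -2^ (  -  1 )*3^( -1)*5^1*19^( - 1)*67^1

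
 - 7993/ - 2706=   2 + 2581/2706= 2.95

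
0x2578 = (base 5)301332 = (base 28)c6g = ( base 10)9592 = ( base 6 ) 112224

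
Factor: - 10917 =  - 3^2 * 1213^1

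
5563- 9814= - 4251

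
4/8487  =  4/8487 = 0.00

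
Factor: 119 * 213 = 3^1*7^1*17^1*71^1 = 25347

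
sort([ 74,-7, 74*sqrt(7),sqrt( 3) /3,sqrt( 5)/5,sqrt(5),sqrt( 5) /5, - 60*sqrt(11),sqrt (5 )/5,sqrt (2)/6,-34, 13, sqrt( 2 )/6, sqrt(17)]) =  [-60 * sqrt( 11),-34,-7, sqrt( 2)/6, sqrt( 2)/6, sqrt( 5)/5, sqrt( 5 )/5,sqrt( 5)/5, sqrt(3)/3, sqrt( 5), sqrt( 17) , 13,74,74*sqrt( 7) ] 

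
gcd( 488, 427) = 61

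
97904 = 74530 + 23374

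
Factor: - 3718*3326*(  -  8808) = 108920326944  =  2^5*3^1*11^1 *13^2*367^1*1663^1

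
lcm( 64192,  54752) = 1861568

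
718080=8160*88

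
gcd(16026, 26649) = 3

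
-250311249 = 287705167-538016416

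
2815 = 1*2815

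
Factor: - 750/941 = - 2^1*3^1*5^3*941^(  -  1 ) 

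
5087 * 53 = 269611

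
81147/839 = 96+603/839 = 96.72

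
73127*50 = 3656350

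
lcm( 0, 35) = 0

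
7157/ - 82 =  - 7157/82 = -87.28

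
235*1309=307615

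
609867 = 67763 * 9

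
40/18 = 2 + 2/9 = 2.22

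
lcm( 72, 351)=2808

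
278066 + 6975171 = 7253237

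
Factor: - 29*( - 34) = 2^1*17^1*29^1 =986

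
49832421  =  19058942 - -30773479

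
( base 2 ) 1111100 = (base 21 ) 5J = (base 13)97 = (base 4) 1330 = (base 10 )124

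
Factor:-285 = -3^1 * 5^1 * 19^1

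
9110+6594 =15704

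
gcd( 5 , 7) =1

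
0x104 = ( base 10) 260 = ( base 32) 84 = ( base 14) 148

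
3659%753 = 647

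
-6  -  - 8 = 2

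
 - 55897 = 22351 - 78248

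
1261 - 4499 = -3238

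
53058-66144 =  - 13086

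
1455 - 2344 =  - 889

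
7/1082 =7/1082  =  0.01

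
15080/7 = 2154 + 2/7 = 2154.29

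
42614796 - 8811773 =33803023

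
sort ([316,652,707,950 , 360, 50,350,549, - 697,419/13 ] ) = [ - 697 , 419/13, 50,316,350,360,549,652,707,950]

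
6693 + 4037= 10730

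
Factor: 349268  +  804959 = 1154227^1 = 1154227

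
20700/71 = 291 + 39/71 = 291.55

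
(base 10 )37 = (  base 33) 14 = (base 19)1i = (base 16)25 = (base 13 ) 2b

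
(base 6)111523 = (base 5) 300413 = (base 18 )1B4F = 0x250b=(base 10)9483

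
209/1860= 209/1860 = 0.11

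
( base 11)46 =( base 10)50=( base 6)122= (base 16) 32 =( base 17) 2G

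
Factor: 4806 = 2^1 * 3^3*89^1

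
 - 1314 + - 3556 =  - 4870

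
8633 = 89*97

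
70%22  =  4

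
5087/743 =5087/743 = 6.85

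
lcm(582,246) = 23862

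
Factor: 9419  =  9419^1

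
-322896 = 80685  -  403581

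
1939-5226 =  - 3287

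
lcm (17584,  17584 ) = 17584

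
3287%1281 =725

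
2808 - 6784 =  - 3976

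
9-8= 1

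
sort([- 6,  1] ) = [ - 6,  1]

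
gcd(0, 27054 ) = 27054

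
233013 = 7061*33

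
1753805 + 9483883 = 11237688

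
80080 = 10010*8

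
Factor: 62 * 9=558 = 2^1*3^2*31^1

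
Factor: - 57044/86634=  - 28522/43317 = - 2^1 * 3^ ( - 2) * 13^1*1097^1*4813^(-1)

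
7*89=623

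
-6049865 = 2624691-8674556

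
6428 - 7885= - 1457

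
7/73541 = 7/73541 = 0.00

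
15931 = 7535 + 8396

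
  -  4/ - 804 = 1/201 = 0.00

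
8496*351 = 2982096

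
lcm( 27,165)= 1485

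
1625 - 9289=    -7664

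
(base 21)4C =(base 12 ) 80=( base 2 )1100000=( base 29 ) 39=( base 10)96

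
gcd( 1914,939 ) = 3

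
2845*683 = 1943135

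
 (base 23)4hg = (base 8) 4733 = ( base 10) 2523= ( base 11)1994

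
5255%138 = 11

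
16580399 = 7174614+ 9405785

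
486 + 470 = 956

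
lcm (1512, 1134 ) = 4536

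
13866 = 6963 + 6903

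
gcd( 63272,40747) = 1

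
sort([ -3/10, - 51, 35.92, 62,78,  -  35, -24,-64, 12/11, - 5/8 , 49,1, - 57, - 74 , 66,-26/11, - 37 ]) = [ - 74, - 64,  -  57 ,-51, - 37 ,-35,-24, - 26/11, - 5/8, - 3/10, 1,12/11,35.92, 49, 62, 66, 78]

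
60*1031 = 61860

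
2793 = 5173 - 2380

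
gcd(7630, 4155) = 5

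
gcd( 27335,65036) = 71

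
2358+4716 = 7074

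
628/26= 314/13 =24.15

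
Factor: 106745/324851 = 5^1*37^1*563^( - 1) = 185/563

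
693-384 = 309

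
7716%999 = 723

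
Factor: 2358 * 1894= 2^2*3^2 * 131^1 * 947^1 = 4466052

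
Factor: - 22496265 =  -  3^3 * 5^1 * 11^1*15149^1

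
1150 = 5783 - 4633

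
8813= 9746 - 933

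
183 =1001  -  818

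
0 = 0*962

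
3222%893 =543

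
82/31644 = 41/15822 = 0.00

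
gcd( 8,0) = 8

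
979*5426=5312054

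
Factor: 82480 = 2^4* 5^1 * 1031^1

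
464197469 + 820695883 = 1284893352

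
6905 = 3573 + 3332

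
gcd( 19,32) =1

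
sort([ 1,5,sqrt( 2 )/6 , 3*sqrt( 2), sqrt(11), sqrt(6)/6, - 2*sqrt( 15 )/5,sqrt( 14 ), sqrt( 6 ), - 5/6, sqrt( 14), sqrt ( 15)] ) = [ - 2*sqrt( 15) /5, - 5/6, sqrt( 2)/6,sqrt( 6 ) /6,1,sqrt( 6 ),sqrt( 11 ),sqrt( 14 ), sqrt(14),sqrt( 15),3*sqrt( 2 ),5 ] 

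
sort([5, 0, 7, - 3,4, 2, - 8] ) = [ - 8,  -  3, 0, 2, 4,5,7 ]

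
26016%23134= 2882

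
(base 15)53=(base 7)141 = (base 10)78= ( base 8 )116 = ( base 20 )3I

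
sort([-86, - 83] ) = [-86, - 83 ] 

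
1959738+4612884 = 6572622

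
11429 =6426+5003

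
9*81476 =733284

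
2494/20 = 1247/10 = 124.70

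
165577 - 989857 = -824280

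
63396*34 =2155464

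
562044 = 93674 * 6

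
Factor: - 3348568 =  - 2^3*223^1*1877^1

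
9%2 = 1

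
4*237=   948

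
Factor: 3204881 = 1549^1*2069^1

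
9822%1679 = 1427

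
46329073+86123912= 132452985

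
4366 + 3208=7574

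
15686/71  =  220 + 66/71 = 220.93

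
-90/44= - 45/22  =  -2.05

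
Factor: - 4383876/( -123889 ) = 2^2*3^1*7^1*229^( - 1)  *  541^( - 1) * 52189^1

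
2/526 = 1/263=0.00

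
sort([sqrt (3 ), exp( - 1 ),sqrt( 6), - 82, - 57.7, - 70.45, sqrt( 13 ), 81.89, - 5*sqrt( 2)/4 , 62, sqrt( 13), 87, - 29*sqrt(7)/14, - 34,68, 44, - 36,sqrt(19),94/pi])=[ - 82 ,-70.45, - 57.7, - 36, - 34, - 29*sqrt ( 7)/14,-5*sqrt( 2 )/4, exp( - 1),  sqrt(3 ), sqrt ( 6 ),sqrt (13 ), sqrt( 13),  sqrt( 19), 94/pi, 44, 62,68,81.89, 87 ] 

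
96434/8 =12054 + 1/4 = 12054.25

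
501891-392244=109647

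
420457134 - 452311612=  -  31854478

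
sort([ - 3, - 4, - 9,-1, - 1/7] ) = [ - 9, - 4 ,  -  3,-1, - 1/7 ] 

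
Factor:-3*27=-81 = -3^4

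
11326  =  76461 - 65135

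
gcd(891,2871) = 99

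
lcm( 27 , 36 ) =108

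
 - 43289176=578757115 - 622046291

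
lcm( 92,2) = 92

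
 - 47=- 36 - 11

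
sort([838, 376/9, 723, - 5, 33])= [-5, 33,376/9,  723, 838 ]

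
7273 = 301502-294229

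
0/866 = 0 = 0.00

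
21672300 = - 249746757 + 271419057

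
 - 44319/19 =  - 44319/19 = - 2332.58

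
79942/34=39971/17  =  2351.24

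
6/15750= 1/2625 = 0.00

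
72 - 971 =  - 899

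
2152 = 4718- 2566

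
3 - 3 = 0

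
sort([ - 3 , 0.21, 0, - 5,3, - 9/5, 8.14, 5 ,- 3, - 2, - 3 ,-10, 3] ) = [-10, - 5,-3, - 3,- 3, - 2,-9/5, 0,0.21, 3 , 3, 5,8.14 ]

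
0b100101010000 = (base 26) 3DI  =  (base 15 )a8e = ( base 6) 15012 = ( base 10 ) 2384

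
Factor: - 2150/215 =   -  2^1*5^1=   - 10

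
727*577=419479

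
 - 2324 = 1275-3599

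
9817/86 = 9817/86=114.15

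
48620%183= 125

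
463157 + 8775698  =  9238855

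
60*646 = 38760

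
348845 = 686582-337737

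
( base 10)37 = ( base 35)12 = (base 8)45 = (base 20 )1H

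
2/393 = 2/393 = 0.01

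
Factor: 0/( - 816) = 0 = 0^1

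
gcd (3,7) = 1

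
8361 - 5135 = 3226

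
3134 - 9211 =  - 6077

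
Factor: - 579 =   -  3^1*193^1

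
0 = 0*4120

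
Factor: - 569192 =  -2^3 * 13^2*421^1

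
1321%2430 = 1321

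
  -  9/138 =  - 1+43/46 = -0.07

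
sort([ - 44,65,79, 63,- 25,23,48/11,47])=[-44, - 25,48/11,23,47, 63, 65, 79] 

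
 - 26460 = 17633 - 44093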